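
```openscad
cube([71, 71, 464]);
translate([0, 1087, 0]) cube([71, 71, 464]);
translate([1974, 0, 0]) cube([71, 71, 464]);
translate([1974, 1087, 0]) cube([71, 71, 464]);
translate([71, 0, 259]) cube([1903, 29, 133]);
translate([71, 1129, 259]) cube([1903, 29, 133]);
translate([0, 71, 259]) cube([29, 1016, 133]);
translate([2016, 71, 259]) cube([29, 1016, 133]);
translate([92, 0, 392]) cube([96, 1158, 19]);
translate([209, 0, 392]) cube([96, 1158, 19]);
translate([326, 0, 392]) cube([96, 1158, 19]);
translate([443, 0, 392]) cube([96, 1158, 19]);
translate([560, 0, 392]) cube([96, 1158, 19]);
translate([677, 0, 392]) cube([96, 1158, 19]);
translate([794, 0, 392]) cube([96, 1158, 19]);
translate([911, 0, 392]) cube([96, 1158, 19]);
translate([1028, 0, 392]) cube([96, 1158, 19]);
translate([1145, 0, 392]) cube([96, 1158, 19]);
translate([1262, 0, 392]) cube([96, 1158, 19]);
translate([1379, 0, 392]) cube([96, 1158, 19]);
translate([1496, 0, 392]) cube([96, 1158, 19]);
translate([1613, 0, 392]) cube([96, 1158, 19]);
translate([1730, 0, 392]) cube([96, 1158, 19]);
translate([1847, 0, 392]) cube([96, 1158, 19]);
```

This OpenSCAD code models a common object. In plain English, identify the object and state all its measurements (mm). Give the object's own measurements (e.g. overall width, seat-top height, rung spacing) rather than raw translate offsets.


A bed frame 2045 mm long (x) by 1158 mm wide (y). Four 71×71 mm corner posts, 464 mm tall, at the corners of the footprint. Four rails of 29 mm thickness and 133 mm height run between adjacent posts with their undersides at z = 259 mm, their outer faces flush with the outside of the frame (the two x-running rails run between the posts' inner faces; the two y-running rails run between the posts' inner faces). 16 slats, each 96 mm wide (x) and 19 mm thick, lie across the top of the two x-running rails, running the full 1158 mm width of the frame in y; along x they sit between the end posts with a 21 mm gap after the −x posts and between neighbouring slats, leaving 31 mm before the +x posts.


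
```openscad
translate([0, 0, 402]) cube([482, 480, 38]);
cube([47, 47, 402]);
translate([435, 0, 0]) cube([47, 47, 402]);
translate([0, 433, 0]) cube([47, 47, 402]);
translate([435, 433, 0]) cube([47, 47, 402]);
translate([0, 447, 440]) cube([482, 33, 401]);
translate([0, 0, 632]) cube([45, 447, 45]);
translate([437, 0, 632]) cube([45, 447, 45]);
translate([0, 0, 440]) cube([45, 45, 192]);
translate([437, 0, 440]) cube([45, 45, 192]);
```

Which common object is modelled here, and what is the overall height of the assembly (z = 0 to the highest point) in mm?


A chair. The overall height is 841 mm.

A slab on four corner posts with a tall panel at the back — a chair. The seat slab sits at z = 402 with thickness 38, and the 401 mm backrest starts at the seat top, so the overall height is 402 + 38 + 401 = 841 mm.


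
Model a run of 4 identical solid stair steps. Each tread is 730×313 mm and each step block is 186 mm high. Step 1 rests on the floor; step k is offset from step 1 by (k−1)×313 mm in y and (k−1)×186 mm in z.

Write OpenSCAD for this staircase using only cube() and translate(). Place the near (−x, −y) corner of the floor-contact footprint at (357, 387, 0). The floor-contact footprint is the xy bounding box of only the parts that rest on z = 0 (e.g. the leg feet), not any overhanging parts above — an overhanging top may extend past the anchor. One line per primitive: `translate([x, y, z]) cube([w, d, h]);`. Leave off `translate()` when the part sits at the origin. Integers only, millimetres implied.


translate([357, 387, 0]) cube([730, 313, 186]);
translate([357, 700, 186]) cube([730, 313, 186]);
translate([357, 1013, 372]) cube([730, 313, 186]);
translate([357, 1326, 558]) cube([730, 313, 186]);


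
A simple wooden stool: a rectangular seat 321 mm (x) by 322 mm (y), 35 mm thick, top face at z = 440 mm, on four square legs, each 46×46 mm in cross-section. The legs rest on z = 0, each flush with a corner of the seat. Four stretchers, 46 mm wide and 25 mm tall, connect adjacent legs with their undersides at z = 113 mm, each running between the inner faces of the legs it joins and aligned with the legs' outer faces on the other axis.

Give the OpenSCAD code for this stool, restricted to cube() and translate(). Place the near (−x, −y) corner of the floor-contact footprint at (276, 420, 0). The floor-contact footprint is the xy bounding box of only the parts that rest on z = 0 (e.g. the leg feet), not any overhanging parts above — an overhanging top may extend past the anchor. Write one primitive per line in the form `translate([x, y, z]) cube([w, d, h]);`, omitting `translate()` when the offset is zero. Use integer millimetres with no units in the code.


translate([276, 420, 405]) cube([321, 322, 35]);
translate([276, 420, 0]) cube([46, 46, 405]);
translate([551, 420, 0]) cube([46, 46, 405]);
translate([276, 696, 0]) cube([46, 46, 405]);
translate([551, 696, 0]) cube([46, 46, 405]);
translate([322, 420, 113]) cube([229, 46, 25]);
translate([322, 696, 113]) cube([229, 46, 25]);
translate([276, 466, 113]) cube([46, 230, 25]);
translate([551, 466, 113]) cube([46, 230, 25]);


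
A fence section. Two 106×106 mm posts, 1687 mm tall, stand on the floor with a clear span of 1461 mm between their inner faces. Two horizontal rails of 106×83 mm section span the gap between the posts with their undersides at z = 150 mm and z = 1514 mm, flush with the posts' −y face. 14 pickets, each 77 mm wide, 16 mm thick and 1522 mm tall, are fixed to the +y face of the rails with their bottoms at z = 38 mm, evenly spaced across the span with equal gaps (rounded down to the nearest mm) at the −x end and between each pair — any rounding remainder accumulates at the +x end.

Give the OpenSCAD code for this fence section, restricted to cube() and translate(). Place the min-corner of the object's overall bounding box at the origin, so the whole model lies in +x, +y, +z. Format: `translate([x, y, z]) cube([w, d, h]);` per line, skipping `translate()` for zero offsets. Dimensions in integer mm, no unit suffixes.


cube([106, 106, 1687]);
translate([1567, 0, 0]) cube([106, 106, 1687]);
translate([106, 0, 150]) cube([1461, 106, 83]);
translate([106, 0, 1514]) cube([1461, 106, 83]);
translate([131, 106, 38]) cube([77, 16, 1522]);
translate([233, 106, 38]) cube([77, 16, 1522]);
translate([335, 106, 38]) cube([77, 16, 1522]);
translate([437, 106, 38]) cube([77, 16, 1522]);
translate([539, 106, 38]) cube([77, 16, 1522]);
translate([641, 106, 38]) cube([77, 16, 1522]);
translate([743, 106, 38]) cube([77, 16, 1522]);
translate([845, 106, 38]) cube([77, 16, 1522]);
translate([947, 106, 38]) cube([77, 16, 1522]);
translate([1049, 106, 38]) cube([77, 16, 1522]);
translate([1151, 106, 38]) cube([77, 16, 1522]);
translate([1253, 106, 38]) cube([77, 16, 1522]);
translate([1355, 106, 38]) cube([77, 16, 1522]);
translate([1457, 106, 38]) cube([77, 16, 1522]);


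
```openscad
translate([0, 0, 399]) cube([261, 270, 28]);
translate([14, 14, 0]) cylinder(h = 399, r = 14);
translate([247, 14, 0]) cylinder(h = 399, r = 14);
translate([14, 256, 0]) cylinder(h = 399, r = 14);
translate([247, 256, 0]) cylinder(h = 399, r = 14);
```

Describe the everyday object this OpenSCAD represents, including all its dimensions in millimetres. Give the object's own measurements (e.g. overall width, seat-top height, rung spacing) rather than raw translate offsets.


A simple wooden stool: a rectangular seat 261 mm (x) by 270 mm (y), 28 mm thick, top face at z = 427 mm, on four round legs, each 28 mm in diameter. The legs rest on z = 0, each leg's axis is inset half a diameter from the nearest pair of seat edges (so the leg's bounding box is flush with the corner).


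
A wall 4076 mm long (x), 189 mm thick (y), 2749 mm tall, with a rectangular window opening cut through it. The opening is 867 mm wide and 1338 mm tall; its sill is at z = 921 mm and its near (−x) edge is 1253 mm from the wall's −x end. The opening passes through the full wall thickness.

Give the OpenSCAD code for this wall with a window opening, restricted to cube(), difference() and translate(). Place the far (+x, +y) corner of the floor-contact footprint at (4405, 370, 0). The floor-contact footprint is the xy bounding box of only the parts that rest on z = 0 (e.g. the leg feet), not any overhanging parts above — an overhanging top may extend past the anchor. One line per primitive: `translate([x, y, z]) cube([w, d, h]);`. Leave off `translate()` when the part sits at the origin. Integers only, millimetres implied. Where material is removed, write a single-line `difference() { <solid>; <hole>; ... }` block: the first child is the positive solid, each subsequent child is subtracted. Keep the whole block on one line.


difference() { translate([329, 181, 0]) cube([4076, 189, 2749]); translate([1582, 181, 921]) cube([867, 189, 1338]); }


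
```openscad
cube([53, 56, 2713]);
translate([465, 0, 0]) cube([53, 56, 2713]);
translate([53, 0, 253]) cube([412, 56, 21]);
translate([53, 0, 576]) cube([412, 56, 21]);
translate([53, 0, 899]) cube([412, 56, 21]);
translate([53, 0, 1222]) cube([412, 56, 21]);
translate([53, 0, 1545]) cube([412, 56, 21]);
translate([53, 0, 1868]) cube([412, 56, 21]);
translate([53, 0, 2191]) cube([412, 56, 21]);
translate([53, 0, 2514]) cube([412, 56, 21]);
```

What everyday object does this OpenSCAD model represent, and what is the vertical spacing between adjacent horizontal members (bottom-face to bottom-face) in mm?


A ladder. The rung spacing is 323 mm.

Two tall 53×56 posts with 8 short bars between them — a ladder. Adjacent rungs sit at z = 253 and z = 576, so the spacing is 576 − 253 = 323 mm.


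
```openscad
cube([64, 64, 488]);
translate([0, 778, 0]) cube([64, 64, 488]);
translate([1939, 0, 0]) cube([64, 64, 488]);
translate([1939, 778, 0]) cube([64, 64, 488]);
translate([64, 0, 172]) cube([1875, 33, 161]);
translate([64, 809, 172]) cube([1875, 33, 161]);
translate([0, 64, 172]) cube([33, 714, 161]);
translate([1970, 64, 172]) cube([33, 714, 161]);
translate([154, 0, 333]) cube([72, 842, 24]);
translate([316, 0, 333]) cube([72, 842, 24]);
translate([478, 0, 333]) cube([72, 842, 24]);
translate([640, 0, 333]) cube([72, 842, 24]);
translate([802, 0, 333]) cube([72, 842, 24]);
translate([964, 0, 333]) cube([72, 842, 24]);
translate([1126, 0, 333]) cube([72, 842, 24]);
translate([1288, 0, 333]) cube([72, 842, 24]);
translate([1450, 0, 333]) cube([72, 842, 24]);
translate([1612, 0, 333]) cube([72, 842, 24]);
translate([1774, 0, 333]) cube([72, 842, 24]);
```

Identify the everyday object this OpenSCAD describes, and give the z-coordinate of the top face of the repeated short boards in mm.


A bed frame. The slat-top height is 357 mm.

Four posts, four rails, and a row of slats — a bed frame. Slats sit on the rails at z = 172 + 161 = 333; with slat thickness 24, the top is 357 mm.


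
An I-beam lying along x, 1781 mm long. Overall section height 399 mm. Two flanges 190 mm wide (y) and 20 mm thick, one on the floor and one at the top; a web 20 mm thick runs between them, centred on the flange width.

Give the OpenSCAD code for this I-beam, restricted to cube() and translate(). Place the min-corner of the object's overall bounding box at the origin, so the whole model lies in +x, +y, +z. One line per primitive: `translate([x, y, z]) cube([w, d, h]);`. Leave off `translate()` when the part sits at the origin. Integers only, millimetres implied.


cube([1781, 190, 20]);
translate([0, 85, 20]) cube([1781, 20, 359]);
translate([0, 0, 379]) cube([1781, 190, 20]);


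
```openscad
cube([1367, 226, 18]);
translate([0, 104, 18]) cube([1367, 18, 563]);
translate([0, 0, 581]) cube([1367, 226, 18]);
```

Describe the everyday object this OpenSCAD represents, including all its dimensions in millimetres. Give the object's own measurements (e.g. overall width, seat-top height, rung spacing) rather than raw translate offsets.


An I-beam lying along x, 1367 mm long. Overall section height 599 mm. Two flanges 226 mm wide (y) and 18 mm thick, one on the floor and one at the top; a web 18 mm thick runs between them, centred on the flange width.


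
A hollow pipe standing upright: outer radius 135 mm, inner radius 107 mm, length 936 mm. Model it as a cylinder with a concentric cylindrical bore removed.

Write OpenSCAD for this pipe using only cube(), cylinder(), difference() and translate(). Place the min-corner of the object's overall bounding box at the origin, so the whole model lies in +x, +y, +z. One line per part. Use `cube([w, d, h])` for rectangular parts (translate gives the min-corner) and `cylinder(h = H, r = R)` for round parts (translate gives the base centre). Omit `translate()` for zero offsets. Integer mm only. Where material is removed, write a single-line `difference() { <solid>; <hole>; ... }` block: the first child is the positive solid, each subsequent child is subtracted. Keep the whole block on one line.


difference() { translate([135, 135, 0]) cylinder(h = 936, r = 135); translate([135, 135, 0]) cylinder(h = 936, r = 107); }


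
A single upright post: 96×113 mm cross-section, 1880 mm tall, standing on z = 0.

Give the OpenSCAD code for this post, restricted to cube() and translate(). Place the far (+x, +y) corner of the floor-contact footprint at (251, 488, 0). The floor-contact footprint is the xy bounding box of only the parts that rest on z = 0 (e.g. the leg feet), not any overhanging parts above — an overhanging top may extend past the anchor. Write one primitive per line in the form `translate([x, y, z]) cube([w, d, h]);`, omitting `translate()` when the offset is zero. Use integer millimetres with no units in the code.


translate([155, 375, 0]) cube([96, 113, 1880]);


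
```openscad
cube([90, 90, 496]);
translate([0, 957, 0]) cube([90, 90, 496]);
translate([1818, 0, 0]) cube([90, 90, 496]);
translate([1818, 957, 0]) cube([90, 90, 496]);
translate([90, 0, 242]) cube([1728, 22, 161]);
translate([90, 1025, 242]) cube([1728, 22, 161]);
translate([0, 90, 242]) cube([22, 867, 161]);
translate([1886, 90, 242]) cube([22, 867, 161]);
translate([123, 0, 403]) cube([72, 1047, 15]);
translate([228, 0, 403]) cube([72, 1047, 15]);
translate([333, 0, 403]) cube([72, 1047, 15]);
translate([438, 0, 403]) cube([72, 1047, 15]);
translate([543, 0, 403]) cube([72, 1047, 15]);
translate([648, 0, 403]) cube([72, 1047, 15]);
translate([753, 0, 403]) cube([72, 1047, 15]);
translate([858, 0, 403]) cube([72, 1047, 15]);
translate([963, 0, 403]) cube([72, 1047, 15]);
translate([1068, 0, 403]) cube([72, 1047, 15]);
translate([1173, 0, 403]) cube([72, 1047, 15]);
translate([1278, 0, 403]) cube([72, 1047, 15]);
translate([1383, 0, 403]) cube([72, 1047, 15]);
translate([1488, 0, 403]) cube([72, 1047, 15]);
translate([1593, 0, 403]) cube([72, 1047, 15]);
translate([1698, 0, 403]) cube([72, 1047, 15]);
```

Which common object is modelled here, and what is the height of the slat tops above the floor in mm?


A bed frame. The slat-top height is 418 mm.

Four posts, four rails, and a row of slats — a bed frame. Slats sit on the rails at z = 242 + 161 = 403; with slat thickness 15, the top is 418 mm.


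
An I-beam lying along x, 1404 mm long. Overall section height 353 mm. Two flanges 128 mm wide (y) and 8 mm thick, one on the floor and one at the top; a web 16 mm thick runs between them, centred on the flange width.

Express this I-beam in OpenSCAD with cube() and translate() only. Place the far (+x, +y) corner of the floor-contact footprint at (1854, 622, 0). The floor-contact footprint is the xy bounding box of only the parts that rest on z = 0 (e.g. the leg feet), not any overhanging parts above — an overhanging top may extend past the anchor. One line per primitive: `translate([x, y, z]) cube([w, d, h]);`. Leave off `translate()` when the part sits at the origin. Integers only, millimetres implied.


translate([450, 494, 0]) cube([1404, 128, 8]);
translate([450, 550, 8]) cube([1404, 16, 337]);
translate([450, 494, 345]) cube([1404, 128, 8]);


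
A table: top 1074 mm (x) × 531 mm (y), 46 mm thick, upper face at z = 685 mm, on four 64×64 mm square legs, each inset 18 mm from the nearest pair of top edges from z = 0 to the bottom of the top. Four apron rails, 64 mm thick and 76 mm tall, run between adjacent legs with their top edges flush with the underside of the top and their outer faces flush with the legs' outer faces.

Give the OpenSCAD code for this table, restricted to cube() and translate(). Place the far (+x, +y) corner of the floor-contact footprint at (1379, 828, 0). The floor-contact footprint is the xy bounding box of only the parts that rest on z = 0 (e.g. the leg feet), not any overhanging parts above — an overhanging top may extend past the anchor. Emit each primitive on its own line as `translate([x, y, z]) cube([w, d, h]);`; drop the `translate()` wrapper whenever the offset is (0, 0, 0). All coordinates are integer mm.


translate([323, 315, 639]) cube([1074, 531, 46]);
translate([341, 333, 0]) cube([64, 64, 639]);
translate([1315, 333, 0]) cube([64, 64, 639]);
translate([341, 764, 0]) cube([64, 64, 639]);
translate([1315, 764, 0]) cube([64, 64, 639]);
translate([405, 333, 563]) cube([910, 64, 76]);
translate([405, 764, 563]) cube([910, 64, 76]);
translate([341, 397, 563]) cube([64, 367, 76]);
translate([1315, 397, 563]) cube([64, 367, 76]);


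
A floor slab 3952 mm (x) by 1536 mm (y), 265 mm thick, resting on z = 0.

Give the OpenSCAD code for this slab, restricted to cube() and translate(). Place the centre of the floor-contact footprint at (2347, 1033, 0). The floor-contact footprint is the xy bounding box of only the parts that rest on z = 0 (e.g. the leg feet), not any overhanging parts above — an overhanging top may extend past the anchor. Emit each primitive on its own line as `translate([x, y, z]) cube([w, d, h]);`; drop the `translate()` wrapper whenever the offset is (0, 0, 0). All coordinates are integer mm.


translate([371, 265, 0]) cube([3952, 1536, 265]);


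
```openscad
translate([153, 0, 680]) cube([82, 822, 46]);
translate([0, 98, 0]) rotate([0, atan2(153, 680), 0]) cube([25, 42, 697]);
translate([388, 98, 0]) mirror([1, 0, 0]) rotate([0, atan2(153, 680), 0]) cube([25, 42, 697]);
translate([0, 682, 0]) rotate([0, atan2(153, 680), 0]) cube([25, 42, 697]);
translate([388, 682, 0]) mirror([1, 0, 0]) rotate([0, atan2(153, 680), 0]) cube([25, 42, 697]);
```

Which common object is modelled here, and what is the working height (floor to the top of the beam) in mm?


A sawhorse. The overall height is 726 mm.

A beam across two mirrored pairs of raked legs — a sawhorse. The beam's underside is at z = 680 (matching the legs' vertical rise in atan2(153, 680)) and the beam is 46 mm tall, so its top is at 680 + 46 = 726 mm. The raked legs top out at the beam's underside, so that is the highest point.


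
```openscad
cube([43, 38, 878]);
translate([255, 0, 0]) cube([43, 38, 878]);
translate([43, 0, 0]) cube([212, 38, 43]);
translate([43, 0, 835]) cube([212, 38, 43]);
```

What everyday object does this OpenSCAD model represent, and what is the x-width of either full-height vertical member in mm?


A picture frame. The border width is 43 mm.

Four thin pieces enclosing a rectangular opening — a picture frame. The two full-height stiles are 878 mm tall; the top rail sits at z = 835 and is 43 mm tall, so the border above the opening is 878 − 835 = 43 mm, matching the stile x-width.


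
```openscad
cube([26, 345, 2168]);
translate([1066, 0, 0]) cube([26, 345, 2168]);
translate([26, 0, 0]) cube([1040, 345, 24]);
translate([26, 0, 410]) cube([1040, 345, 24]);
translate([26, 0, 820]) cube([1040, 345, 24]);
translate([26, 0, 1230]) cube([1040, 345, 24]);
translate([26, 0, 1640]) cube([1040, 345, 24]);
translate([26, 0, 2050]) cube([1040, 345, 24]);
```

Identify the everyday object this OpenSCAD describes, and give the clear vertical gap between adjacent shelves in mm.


A bookshelf. The clear shelf gap is 386 mm.

Two tall side panels with 6 horizontal boards between them — a bookshelf. The first two shelf undersides are at z = 0 and z = 410; with shelf thickness 24, the clear gap is 410 − 0 − 24 = 386 mm.


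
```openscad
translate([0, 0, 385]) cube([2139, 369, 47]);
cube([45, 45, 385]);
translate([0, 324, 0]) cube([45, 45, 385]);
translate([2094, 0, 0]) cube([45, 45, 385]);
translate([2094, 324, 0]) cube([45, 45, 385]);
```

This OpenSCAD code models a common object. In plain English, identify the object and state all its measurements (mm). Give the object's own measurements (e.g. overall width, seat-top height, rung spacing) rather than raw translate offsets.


A long wooden bench with a 2139 mm (x) × 369 mm (y) seat, 47 mm thick, its top surface 432 mm above the floor. Four 45 mm square legs at the seat corners, flush with the edges, run from z = 0 to the seat underside.


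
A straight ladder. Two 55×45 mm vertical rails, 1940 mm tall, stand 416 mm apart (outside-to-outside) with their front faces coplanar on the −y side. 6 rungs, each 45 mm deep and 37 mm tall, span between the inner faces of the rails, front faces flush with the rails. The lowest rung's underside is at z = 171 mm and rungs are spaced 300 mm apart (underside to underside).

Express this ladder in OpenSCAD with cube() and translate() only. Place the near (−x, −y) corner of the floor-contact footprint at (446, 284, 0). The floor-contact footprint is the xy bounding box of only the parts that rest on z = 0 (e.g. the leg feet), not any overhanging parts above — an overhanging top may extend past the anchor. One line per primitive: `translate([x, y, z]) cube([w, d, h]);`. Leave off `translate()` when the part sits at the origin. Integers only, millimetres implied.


translate([446, 284, 0]) cube([55, 45, 1940]);
translate([807, 284, 0]) cube([55, 45, 1940]);
translate([501, 284, 171]) cube([306, 45, 37]);
translate([501, 284, 471]) cube([306, 45, 37]);
translate([501, 284, 771]) cube([306, 45, 37]);
translate([501, 284, 1071]) cube([306, 45, 37]);
translate([501, 284, 1371]) cube([306, 45, 37]);
translate([501, 284, 1671]) cube([306, 45, 37]);


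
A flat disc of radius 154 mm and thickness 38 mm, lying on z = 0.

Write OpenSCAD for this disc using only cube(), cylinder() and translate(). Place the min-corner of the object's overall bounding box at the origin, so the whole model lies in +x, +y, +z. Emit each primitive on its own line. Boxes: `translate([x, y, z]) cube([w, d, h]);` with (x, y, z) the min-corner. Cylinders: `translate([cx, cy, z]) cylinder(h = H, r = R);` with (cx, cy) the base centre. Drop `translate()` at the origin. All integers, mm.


translate([154, 154, 0]) cylinder(h = 38, r = 154);


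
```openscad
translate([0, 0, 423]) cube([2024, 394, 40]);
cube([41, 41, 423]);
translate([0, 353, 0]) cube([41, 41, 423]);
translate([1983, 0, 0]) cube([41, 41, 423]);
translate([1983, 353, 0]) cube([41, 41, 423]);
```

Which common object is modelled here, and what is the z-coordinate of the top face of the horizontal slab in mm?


A bench. The seat-top height is 463 mm.

A long slab on four corner posts — a bench. The slab sits at z = 423 with thickness 40, so the top is 423 + 40 = 463 mm.


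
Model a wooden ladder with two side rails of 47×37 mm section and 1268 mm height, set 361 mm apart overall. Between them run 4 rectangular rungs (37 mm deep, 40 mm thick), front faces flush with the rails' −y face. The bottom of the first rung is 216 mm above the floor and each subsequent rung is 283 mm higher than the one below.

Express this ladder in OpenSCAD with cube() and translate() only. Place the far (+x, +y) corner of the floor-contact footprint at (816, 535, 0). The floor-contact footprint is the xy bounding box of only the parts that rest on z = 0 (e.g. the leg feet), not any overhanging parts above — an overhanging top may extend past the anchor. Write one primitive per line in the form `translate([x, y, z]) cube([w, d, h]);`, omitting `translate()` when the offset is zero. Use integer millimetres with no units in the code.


translate([455, 498, 0]) cube([47, 37, 1268]);
translate([769, 498, 0]) cube([47, 37, 1268]);
translate([502, 498, 216]) cube([267, 37, 40]);
translate([502, 498, 499]) cube([267, 37, 40]);
translate([502, 498, 782]) cube([267, 37, 40]);
translate([502, 498, 1065]) cube([267, 37, 40]);


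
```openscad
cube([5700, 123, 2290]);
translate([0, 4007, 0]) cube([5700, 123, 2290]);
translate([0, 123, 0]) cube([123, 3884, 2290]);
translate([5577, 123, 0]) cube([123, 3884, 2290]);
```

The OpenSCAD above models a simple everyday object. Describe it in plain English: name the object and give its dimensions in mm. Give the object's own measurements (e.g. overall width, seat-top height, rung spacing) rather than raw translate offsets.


The wall frame of a small rectangular building: four walls, each 2290 mm tall and 123 mm thick, enclosing a footprint 5700 mm (x) by 4130 mm (y) outside-to-outside, with no floor or roof. The front and back walls (the −y and +y sides) span the full width; the two side walls fit between them.


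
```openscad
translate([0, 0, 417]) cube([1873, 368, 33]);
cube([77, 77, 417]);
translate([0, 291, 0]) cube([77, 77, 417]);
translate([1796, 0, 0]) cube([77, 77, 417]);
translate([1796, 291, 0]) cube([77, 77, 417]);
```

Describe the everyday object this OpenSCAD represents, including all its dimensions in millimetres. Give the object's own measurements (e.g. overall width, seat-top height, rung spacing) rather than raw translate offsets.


A bench: a 1873×368 mm seat slab, 33 mm thick, top at z = 450 mm, on four 77×77 mm square legs flush with the seat corners and standing on z = 0.


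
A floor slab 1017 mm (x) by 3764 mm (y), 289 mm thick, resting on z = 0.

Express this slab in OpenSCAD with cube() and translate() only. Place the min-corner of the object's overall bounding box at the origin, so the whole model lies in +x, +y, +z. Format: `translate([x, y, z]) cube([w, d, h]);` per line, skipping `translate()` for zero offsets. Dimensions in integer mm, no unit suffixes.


cube([1017, 3764, 289]);


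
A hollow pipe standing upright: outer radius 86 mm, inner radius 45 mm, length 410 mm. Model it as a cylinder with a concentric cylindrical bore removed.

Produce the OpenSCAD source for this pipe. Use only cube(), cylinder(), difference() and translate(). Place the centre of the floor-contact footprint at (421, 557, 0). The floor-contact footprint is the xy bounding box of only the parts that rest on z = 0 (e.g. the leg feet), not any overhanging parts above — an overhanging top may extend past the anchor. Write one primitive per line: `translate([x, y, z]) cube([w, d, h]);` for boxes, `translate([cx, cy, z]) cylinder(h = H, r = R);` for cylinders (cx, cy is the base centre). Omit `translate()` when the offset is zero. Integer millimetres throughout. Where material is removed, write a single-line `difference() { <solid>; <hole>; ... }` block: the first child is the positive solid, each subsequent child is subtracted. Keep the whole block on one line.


difference() { translate([421, 557, 0]) cylinder(h = 410, r = 86); translate([421, 557, 0]) cylinder(h = 410, r = 45); }


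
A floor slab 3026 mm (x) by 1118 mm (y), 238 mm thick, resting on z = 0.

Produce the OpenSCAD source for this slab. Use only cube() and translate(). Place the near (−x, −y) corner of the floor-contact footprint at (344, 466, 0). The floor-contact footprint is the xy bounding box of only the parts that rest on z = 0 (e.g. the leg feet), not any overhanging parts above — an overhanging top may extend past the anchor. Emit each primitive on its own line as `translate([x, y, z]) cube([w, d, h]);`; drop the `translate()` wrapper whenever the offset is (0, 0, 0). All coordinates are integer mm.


translate([344, 466, 0]) cube([3026, 1118, 238]);


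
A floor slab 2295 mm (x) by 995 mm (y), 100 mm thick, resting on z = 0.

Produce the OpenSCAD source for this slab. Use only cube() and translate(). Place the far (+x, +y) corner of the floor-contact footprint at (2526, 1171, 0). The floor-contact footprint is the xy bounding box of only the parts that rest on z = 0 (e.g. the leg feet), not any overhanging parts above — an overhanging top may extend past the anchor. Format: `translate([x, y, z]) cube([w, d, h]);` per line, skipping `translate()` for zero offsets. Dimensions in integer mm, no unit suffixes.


translate([231, 176, 0]) cube([2295, 995, 100]);


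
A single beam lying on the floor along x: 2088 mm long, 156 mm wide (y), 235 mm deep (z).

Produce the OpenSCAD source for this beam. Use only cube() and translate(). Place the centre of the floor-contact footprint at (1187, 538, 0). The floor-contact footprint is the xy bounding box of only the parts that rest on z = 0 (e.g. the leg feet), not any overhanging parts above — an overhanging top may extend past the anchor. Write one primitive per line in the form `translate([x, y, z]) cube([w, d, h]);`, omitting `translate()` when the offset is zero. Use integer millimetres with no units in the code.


translate([143, 460, 0]) cube([2088, 156, 235]);


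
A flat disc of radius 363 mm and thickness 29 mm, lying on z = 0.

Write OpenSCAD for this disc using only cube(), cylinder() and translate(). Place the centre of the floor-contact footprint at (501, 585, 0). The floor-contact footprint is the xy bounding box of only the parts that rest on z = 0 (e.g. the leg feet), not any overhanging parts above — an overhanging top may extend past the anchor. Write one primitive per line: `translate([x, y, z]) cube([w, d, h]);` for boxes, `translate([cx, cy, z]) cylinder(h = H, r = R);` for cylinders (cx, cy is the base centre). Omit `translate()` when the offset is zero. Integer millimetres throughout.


translate([501, 585, 0]) cylinder(h = 29, r = 363);


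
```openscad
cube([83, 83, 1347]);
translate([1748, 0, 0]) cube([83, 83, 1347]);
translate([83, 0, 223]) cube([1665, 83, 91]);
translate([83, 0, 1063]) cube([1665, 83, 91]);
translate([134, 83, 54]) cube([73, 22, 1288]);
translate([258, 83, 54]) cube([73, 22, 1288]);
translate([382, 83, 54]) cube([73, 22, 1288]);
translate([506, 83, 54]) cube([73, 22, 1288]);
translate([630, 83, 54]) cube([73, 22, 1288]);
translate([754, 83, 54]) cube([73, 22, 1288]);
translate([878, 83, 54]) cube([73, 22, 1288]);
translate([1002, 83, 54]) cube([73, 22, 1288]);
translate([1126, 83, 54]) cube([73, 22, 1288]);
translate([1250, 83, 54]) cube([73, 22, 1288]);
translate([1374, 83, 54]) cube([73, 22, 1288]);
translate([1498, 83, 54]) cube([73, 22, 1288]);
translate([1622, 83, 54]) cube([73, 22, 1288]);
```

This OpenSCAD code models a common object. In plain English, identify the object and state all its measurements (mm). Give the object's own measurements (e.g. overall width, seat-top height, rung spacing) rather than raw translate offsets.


A fence section. Two 83×83 mm posts, 1347 mm tall, stand on the floor with a clear span of 1665 mm between their inner faces. Two horizontal rails of 83×91 mm section span the gap between the posts with their undersides at z = 223 mm and z = 1063 mm, flush with the posts' −y face. 13 pickets, each 73 mm wide, 22 mm thick and 1288 mm tall, are fixed to the +y face of the rails with their bottoms at z = 54 mm, spaced across the span with a 51 mm gap after the −x post and between neighbouring pickets, with 53 mm left before the +x post.


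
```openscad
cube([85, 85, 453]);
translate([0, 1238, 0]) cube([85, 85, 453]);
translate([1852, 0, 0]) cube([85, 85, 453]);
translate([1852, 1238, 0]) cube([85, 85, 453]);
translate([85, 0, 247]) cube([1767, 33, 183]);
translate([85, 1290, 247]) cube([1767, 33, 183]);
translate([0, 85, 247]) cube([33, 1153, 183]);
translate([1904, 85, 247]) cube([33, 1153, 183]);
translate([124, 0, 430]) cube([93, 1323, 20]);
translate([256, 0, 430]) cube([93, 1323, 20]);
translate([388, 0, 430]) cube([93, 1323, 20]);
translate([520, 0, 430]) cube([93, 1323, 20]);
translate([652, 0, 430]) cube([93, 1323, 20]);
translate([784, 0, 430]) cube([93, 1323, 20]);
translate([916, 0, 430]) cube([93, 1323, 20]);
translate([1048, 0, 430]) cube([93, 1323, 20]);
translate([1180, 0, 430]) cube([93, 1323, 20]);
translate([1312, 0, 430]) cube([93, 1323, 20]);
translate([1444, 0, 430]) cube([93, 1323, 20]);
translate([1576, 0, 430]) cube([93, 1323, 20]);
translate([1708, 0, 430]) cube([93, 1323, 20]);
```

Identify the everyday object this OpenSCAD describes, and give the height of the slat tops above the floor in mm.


A bed frame. The slat-top height is 450 mm.

Four posts, four rails, and a row of slats — a bed frame. Slats sit on the rails at z = 247 + 183 = 430; with slat thickness 20, the top is 450 mm.


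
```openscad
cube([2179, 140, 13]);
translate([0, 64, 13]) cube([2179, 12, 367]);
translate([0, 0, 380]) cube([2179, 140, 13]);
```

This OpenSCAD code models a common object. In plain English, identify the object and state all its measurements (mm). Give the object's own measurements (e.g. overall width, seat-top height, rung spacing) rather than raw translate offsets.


An I-beam lying along x, 2179 mm long. Overall section height 393 mm. Two flanges 140 mm wide (y) and 13 mm thick, one on the floor and one at the top; a web 12 mm thick runs between them, centred on the flange width.


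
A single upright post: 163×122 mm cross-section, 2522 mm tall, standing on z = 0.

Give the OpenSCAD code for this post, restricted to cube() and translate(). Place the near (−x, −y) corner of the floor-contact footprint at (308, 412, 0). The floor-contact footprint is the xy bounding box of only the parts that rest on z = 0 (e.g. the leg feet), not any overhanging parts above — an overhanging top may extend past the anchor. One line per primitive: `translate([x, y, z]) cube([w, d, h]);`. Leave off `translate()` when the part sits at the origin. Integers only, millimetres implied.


translate([308, 412, 0]) cube([163, 122, 2522]);


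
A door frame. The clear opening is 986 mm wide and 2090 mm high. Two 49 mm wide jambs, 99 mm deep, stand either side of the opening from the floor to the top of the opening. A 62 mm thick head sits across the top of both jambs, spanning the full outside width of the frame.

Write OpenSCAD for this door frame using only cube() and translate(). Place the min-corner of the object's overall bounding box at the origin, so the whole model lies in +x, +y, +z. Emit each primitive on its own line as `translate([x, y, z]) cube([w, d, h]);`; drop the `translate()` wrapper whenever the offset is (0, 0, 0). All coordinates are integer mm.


cube([49, 99, 2090]);
translate([1035, 0, 0]) cube([49, 99, 2090]);
translate([0, 0, 2090]) cube([1084, 99, 62]);


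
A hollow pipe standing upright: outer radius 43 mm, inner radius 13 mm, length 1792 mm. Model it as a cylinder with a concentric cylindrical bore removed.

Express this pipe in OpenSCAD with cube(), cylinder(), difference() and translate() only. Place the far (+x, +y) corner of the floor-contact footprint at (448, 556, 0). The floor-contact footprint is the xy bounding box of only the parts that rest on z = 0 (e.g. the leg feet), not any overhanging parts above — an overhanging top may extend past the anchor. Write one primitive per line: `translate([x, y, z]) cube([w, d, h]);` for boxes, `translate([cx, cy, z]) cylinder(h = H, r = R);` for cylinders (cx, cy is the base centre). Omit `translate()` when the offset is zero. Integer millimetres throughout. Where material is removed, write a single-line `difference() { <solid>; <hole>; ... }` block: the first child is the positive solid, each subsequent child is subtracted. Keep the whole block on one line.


difference() { translate([405, 513, 0]) cylinder(h = 1792, r = 43); translate([405, 513, 0]) cylinder(h = 1792, r = 13); }


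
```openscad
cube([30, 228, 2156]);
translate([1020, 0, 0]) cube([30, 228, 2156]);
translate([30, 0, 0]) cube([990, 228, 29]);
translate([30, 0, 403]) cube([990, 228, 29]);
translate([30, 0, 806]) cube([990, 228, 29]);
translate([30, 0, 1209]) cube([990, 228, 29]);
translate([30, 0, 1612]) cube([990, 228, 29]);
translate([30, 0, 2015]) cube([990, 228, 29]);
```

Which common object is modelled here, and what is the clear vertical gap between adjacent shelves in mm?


A bookshelf. The clear shelf gap is 374 mm.

Two tall side panels with 6 horizontal boards between them — a bookshelf. The first two shelf undersides are at z = 0 and z = 403; with shelf thickness 29, the clear gap is 403 − 0 − 29 = 374 mm.


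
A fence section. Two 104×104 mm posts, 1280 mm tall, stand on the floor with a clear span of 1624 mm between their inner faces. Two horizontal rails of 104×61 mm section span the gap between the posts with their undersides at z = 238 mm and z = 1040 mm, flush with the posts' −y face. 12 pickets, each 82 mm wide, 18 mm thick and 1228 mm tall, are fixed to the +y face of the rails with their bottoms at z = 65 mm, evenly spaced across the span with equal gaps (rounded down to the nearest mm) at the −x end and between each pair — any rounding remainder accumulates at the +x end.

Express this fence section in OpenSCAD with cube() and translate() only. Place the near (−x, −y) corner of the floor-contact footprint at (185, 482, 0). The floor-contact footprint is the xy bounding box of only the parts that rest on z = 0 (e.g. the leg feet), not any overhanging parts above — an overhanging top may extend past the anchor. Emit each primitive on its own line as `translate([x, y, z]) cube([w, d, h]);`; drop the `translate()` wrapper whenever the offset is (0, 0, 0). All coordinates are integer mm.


translate([185, 482, 0]) cube([104, 104, 1280]);
translate([1913, 482, 0]) cube([104, 104, 1280]);
translate([289, 482, 238]) cube([1624, 104, 61]);
translate([289, 482, 1040]) cube([1624, 104, 61]);
translate([338, 586, 65]) cube([82, 18, 1228]);
translate([469, 586, 65]) cube([82, 18, 1228]);
translate([600, 586, 65]) cube([82, 18, 1228]);
translate([731, 586, 65]) cube([82, 18, 1228]);
translate([862, 586, 65]) cube([82, 18, 1228]);
translate([993, 586, 65]) cube([82, 18, 1228]);
translate([1124, 586, 65]) cube([82, 18, 1228]);
translate([1255, 586, 65]) cube([82, 18, 1228]);
translate([1386, 586, 65]) cube([82, 18, 1228]);
translate([1517, 586, 65]) cube([82, 18, 1228]);
translate([1648, 586, 65]) cube([82, 18, 1228]);
translate([1779, 586, 65]) cube([82, 18, 1228]);


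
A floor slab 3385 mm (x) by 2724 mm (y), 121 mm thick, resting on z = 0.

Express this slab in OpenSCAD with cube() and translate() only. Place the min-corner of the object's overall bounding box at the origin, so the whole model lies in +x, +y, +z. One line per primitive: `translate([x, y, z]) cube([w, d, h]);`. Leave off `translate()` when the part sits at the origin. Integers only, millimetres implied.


cube([3385, 2724, 121]);


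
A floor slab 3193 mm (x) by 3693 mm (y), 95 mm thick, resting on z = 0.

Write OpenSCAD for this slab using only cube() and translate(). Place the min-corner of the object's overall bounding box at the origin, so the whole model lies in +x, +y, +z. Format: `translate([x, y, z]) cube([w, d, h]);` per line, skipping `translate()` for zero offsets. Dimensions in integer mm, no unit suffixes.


cube([3193, 3693, 95]);


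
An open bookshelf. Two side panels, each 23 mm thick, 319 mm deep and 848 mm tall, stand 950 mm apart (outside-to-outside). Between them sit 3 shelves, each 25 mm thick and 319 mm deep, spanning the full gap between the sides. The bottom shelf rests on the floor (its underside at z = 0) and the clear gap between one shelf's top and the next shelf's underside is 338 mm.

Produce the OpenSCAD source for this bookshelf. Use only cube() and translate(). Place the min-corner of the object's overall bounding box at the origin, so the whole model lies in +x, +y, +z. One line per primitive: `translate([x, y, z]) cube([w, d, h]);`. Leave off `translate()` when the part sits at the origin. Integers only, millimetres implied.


cube([23, 319, 848]);
translate([927, 0, 0]) cube([23, 319, 848]);
translate([23, 0, 0]) cube([904, 319, 25]);
translate([23, 0, 363]) cube([904, 319, 25]);
translate([23, 0, 726]) cube([904, 319, 25]);
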